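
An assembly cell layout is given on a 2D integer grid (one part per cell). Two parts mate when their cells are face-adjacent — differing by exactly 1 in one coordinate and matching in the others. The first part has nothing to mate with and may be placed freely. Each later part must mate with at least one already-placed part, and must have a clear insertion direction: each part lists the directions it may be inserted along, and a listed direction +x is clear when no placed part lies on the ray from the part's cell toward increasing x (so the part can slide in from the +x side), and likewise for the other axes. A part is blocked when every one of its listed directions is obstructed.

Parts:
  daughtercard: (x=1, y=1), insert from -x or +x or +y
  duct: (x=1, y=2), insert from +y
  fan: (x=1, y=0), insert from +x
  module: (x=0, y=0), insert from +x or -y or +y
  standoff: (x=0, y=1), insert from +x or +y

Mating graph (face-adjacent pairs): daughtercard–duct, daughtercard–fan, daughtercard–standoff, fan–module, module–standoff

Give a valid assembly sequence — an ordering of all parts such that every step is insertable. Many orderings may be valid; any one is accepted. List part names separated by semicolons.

daughtercard; fan; module; standoff; duct

1. daughtercard@(1, 1) [-x clear] — {daughtercard}
2. fan@(1, 0) [+x clear] — {daughtercard, fan}
3. module@(0, 0) [-y clear] — {daughtercard, fan, module}
4. standoff@(0, 1) [+y clear] — {daughtercard, fan, module, standoff}
5. duct@(1, 2) [+y clear] — {daughtercard, duct, fan, module, standoff}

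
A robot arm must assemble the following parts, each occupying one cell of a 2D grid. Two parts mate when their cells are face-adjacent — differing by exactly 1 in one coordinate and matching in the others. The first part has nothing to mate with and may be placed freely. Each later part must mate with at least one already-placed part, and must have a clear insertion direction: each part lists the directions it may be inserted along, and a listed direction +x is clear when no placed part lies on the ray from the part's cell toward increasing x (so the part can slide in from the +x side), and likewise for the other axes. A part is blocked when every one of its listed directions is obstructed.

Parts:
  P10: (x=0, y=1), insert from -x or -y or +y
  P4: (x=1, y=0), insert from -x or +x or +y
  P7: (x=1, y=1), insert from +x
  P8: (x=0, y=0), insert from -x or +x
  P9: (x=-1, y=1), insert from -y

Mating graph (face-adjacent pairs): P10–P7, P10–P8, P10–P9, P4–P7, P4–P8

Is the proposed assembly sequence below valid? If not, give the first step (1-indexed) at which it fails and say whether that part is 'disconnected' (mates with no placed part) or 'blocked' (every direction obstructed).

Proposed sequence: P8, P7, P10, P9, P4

1. P8@(0, 0) [-x clear] — {P8}
2. P7@(1, 1) — no placed neighbour ⇒ disconnected

Invalid at step 2 (disconnected)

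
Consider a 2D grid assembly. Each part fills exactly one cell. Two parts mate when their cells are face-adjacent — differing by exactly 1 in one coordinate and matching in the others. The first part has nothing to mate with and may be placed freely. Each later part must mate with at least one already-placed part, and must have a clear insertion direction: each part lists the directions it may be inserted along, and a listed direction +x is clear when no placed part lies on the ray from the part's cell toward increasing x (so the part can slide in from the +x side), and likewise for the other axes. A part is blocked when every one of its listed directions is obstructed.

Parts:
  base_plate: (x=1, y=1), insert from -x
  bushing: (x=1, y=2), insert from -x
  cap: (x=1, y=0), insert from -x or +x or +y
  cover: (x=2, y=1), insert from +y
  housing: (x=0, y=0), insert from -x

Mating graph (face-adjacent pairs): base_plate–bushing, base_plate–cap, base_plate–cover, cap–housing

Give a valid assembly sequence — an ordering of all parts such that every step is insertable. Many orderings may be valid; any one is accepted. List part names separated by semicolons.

1. cover@(2, 1) [+y clear] — {cover}
2. base_plate@(1, 1) [-x clear] — {base_plate, cover}
3. bushing@(1, 2) [-x clear] — {base_plate, bushing, cover}
4. cap@(1, 0) [-x clear] — {base_plate, bushing, cap, cover}
5. housing@(0, 0) [-x clear] — {base_plate, bushing, cap, cover, housing}

cover; base_plate; bushing; cap; housing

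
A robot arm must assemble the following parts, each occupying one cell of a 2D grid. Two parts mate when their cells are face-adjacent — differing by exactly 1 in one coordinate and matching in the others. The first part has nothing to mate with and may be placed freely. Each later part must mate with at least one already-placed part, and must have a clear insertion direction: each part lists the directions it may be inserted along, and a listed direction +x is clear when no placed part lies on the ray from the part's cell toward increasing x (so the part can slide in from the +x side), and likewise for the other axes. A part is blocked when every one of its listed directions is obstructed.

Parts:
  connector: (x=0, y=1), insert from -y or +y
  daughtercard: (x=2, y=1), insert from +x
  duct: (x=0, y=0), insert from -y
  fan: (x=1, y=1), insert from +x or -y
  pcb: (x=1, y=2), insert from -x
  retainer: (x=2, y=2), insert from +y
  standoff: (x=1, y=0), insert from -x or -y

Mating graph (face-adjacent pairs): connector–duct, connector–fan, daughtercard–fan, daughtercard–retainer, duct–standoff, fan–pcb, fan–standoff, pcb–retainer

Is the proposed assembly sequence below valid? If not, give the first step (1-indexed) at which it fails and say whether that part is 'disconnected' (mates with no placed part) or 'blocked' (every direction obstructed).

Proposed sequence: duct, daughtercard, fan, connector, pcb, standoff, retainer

1. duct@(0, 0) [-y clear] — {duct}
2. daughtercard@(2, 1) — no placed neighbour ⇒ disconnected

Invalid at step 2 (disconnected)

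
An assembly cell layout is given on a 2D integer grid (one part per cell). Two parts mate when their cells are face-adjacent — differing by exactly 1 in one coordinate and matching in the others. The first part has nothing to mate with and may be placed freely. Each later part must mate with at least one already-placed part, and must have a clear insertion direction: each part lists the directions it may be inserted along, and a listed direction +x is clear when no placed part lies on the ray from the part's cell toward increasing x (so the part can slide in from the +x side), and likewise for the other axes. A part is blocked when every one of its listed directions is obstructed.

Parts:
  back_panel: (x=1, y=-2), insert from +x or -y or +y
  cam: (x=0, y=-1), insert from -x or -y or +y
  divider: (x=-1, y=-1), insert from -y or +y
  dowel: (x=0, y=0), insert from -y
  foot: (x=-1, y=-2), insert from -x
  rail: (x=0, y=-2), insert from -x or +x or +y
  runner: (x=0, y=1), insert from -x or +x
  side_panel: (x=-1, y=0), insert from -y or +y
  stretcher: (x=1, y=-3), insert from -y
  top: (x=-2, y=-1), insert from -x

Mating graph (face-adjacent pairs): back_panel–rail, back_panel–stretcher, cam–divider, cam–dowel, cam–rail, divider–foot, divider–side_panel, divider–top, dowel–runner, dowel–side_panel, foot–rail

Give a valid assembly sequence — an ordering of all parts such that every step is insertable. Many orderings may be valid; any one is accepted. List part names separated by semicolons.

1. runner@(0, 1) [-x clear] — {runner}
2. dowel@(0, 0) [-y clear] — {dowel, runner}
3. cam@(0, -1) [-x clear] — {cam, dowel, runner}
4. divider@(-1, -1) [-y clear] — {cam, divider, dowel, runner}
5. foot@(-1, -2) [-x clear] — {cam, divider, dowel, foot, runner}
6. side_panel@(-1, 0) [+y clear] — {cam, divider, dowel, foot, runner, side_panel}
7. rail@(0, -2) [+x clear] — {cam, divider, dowel, foot, rail, runner, side_panel}
8. back_panel@(1, -2) [+x clear] — {back_panel, cam, divider, dowel, foot, rail, runner, side_panel}
9. stretcher@(1, -3) [-y clear] — {back_panel, cam, divider, dowel, foot, rail, runner, side_panel, stretcher}
10. top@(-2, -1) [-x clear] — {back_panel, cam, divider, dowel, foot, rail, runner, side_panel, stretcher, top}

runner; dowel; cam; divider; foot; side_panel; rail; back_panel; stretcher; top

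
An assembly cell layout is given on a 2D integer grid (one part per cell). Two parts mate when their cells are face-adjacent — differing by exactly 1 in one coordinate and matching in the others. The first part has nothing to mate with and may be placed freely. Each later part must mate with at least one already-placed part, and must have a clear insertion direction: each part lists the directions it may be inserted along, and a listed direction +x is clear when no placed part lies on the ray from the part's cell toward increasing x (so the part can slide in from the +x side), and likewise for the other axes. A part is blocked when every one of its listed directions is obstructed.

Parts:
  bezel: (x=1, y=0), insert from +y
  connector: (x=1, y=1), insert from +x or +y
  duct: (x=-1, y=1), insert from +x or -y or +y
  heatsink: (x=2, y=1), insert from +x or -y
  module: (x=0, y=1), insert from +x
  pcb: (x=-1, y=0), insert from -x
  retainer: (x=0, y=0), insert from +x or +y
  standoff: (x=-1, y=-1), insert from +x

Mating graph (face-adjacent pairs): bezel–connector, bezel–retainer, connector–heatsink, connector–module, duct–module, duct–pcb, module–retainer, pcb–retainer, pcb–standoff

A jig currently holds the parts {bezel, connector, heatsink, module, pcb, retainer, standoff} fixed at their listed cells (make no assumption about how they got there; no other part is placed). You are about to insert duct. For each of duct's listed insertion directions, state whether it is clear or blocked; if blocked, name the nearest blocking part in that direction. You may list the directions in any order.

+x: nearest on ray is module@(0, 1) ⇒ blocked
-y: nearest on ray is pcb@(-1, 0) ⇒ blocked
+y: ray from duct(-1, 1) has no placed part ⇒ clear

+x: blocked by module; +y: clear; -y: blocked by pcb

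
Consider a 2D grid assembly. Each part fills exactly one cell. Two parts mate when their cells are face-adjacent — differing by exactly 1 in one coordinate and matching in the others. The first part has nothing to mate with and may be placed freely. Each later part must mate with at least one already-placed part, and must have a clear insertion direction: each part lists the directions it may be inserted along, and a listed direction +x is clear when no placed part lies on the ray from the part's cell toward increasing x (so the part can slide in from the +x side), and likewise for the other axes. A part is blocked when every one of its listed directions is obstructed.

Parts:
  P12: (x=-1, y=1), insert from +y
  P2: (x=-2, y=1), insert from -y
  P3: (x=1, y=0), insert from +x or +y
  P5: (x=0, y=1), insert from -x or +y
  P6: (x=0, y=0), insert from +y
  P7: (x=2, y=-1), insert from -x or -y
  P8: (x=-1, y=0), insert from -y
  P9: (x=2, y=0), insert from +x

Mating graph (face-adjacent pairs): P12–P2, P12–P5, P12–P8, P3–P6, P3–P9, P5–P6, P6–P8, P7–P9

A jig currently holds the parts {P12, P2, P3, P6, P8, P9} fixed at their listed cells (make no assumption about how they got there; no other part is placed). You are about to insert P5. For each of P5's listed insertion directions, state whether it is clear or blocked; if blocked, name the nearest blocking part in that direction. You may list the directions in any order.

+y: clear; -x: blocked by P12

-x: nearest on ray is P12@(-1, 1) ⇒ blocked
+y: ray from P5(0, 1) has no placed part ⇒ clear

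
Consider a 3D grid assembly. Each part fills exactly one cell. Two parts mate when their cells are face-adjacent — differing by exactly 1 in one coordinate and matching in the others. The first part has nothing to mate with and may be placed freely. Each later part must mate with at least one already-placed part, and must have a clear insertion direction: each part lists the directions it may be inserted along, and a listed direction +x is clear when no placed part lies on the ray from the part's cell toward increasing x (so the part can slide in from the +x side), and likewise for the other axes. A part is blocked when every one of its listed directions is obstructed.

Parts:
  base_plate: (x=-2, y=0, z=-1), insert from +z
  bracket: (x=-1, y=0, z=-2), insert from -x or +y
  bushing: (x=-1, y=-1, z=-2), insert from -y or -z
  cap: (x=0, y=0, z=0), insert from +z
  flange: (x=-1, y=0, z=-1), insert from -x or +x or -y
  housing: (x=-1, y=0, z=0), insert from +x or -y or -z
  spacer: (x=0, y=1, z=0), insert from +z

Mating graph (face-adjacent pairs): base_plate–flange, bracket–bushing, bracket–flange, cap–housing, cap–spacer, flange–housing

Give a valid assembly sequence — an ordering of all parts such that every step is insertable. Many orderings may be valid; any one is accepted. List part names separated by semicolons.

1. base_plate@(-2, 0, -1) [+z clear] — {base_plate}
2. flange@(-1, 0, -1) [+x clear] — {base_plate, flange}
3. bracket@(-1, 0, -2) [-x clear] — {base_plate, bracket, flange}
4. housing@(-1, 0, 0) [+x clear] — {base_plate, bracket, flange, housing}
5. cap@(0, 0, 0) [+z clear] — {base_plate, bracket, cap, flange, housing}
6. spacer@(0, 1, 0) [+z clear] — {base_plate, bracket, cap, flange, housing, spacer}
7. bushing@(-1, -1, -2) [-y clear] — {base_plate, bracket, bushing, cap, flange, housing, spacer}

base_plate; flange; bracket; housing; cap; spacer; bushing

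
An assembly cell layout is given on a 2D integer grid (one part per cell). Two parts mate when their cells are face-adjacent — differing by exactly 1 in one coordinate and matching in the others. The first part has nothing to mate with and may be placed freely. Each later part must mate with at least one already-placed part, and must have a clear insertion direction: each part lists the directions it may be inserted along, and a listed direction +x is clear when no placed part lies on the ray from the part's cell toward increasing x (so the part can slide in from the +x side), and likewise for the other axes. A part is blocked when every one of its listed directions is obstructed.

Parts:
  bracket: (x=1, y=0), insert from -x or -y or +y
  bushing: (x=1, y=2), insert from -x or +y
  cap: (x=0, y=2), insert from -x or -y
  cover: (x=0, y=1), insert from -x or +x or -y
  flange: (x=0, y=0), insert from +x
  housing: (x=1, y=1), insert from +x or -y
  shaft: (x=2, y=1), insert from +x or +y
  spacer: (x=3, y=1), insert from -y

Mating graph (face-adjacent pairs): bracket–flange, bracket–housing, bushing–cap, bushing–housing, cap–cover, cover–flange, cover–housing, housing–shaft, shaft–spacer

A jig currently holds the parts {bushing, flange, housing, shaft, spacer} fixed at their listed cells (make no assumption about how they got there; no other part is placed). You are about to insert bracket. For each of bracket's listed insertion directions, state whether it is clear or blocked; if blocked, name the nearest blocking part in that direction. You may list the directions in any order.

-x: nearest on ray is flange@(0, 0) ⇒ blocked
-y: ray from bracket(1, 0) has no placed part ⇒ clear
+y: nearest on ray is housing@(1, 1) ⇒ blocked

+y: blocked by housing; -x: blocked by flange; -y: clear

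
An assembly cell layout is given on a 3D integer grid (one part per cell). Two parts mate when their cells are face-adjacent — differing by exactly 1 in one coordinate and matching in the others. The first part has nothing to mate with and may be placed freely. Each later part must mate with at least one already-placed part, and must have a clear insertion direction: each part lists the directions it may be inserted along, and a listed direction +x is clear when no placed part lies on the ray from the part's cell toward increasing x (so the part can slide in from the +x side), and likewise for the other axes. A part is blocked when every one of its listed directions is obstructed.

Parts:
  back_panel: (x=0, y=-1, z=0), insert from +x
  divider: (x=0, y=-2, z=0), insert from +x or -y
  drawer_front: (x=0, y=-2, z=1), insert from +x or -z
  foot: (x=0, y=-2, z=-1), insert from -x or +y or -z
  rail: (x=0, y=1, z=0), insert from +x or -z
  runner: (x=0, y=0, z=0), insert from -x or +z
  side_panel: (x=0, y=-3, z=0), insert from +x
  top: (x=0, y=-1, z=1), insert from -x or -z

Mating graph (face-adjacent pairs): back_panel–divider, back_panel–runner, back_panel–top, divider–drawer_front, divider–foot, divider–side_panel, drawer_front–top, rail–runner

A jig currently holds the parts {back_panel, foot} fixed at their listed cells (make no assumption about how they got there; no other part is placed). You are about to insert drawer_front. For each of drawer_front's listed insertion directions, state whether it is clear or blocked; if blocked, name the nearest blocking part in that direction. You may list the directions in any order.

+x: clear; -z: blocked by foot

+x: ray from drawer_front(0, -2, 1) has no placed part ⇒ clear
-z: nearest on ray is foot@(0, -2, -1) ⇒ blocked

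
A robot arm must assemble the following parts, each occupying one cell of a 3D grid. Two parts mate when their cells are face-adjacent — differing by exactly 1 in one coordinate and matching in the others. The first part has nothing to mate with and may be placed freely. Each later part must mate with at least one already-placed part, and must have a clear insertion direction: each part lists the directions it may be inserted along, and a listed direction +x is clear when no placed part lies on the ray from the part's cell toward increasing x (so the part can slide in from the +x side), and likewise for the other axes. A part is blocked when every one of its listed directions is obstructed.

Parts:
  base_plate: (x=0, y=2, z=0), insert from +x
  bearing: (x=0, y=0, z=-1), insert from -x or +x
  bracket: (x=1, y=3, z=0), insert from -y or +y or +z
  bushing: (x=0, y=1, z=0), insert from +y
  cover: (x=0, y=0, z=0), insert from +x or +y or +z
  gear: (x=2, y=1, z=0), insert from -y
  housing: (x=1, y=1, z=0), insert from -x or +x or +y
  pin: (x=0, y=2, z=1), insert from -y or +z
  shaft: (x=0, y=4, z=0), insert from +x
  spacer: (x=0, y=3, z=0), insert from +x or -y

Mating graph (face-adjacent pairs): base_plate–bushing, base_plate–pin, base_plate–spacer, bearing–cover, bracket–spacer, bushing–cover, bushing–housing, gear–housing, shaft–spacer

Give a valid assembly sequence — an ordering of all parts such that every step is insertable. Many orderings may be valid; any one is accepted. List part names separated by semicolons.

1. bearing@(0, 0, -1) [-x clear] — {bearing}
2. cover@(0, 0, 0) [+x clear] — {bearing, cover}
3. bushing@(0, 1, 0) [+y clear] — {bearing, bushing, cover}
4. base_plate@(0, 2, 0) [+x clear] — {base_plate, bearing, bushing, cover}
5. pin@(0, 2, 1) [-y clear] — {base_plate, bearing, bushing, cover, pin}
6. spacer@(0, 3, 0) [+x clear] — {base_plate, bearing, bushing, cover, pin, spacer}
7. shaft@(0, 4, 0) [+x clear] — {base_plate, bearing, bushing, cover, pin, shaft, spacer}
8. housing@(1, 1, 0) [+x clear] — {base_plate, bearing, bushing, cover, housing, pin, shaft, spacer}
9. gear@(2, 1, 0) [-y clear] — {base_plate, bearing, bushing, cover, gear, housing, pin, shaft, spacer}
10. bracket@(1, 3, 0) [+y clear] — {base_plate, bearing, bracket, bushing, cover, gear, housing, pin, shaft, spacer}

bearing; cover; bushing; base_plate; pin; spacer; shaft; housing; gear; bracket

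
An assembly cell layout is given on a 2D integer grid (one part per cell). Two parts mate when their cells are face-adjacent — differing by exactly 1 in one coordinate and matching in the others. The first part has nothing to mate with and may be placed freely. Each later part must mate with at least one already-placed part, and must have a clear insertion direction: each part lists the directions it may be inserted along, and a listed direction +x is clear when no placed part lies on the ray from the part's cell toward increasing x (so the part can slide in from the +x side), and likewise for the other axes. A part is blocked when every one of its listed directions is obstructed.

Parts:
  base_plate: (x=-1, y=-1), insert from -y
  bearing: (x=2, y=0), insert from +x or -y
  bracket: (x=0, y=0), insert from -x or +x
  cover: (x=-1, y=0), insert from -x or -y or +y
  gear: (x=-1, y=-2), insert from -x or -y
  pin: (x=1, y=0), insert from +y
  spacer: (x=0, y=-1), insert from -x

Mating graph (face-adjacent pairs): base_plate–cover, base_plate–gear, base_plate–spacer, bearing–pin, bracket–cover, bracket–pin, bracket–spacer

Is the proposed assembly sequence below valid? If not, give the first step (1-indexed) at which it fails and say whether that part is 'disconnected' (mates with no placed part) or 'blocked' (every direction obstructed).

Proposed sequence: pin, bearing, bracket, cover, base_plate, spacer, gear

Invalid at step 6 (blocked)

1. pin@(1, 0) [+y clear] — {pin}
2. bearing@(2, 0) [+x clear] — {bearing, pin}
3. bracket@(0, 0) [-x clear] — {bearing, bracket, pin}
4. cover@(-1, 0) [-x clear] — {bearing, bracket, cover, pin}
5. base_plate@(-1, -1) [-y clear] — {base_plate, bearing, bracket, cover, pin}
6. spacer@(0, -1) — -x all obstructed ⇒ blocked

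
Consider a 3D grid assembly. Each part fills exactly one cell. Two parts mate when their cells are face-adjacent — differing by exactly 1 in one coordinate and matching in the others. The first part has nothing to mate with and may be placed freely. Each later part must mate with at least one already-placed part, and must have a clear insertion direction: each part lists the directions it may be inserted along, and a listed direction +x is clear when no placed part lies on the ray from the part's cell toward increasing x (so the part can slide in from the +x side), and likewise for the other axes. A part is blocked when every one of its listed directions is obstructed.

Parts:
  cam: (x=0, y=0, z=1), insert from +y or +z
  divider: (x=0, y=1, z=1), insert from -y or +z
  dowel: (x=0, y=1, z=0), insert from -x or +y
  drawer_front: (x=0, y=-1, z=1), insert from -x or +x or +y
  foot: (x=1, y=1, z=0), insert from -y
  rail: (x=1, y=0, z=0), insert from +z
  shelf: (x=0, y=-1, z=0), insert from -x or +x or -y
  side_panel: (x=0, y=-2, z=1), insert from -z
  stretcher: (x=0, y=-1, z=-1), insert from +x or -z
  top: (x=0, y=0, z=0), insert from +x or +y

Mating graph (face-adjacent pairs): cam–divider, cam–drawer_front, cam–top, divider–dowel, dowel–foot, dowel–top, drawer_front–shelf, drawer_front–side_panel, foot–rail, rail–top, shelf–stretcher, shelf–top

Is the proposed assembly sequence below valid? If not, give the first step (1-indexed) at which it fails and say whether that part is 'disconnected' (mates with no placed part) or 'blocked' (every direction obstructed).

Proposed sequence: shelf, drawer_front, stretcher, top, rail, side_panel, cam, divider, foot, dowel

Invalid at step 9 (blocked)

1. shelf@(0, -1, 0) [-x clear] — {shelf}
2. drawer_front@(0, -1, 1) [-x clear] — {drawer_front, shelf}
3. stretcher@(0, -1, -1) [+x clear] — {drawer_front, shelf, stretcher}
4. top@(0, 0, 0) [+x clear] — {drawer_front, shelf, stretcher, top}
5. rail@(1, 0, 0) [+z clear] — {drawer_front, rail, shelf, stretcher, top}
6. side_panel@(0, -2, 1) [-z clear] — {drawer_front, rail, shelf, side_panel, stretcher, top}
7. cam@(0, 0, 1) [+y clear] — {cam, drawer_front, rail, shelf, side_panel, stretcher, top}
8. divider@(0, 1, 1) [+z clear] — {cam, divider, drawer_front, rail, shelf, side_panel, stretcher, top}
9. foot@(1, 1, 0) — -y all obstructed ⇒ blocked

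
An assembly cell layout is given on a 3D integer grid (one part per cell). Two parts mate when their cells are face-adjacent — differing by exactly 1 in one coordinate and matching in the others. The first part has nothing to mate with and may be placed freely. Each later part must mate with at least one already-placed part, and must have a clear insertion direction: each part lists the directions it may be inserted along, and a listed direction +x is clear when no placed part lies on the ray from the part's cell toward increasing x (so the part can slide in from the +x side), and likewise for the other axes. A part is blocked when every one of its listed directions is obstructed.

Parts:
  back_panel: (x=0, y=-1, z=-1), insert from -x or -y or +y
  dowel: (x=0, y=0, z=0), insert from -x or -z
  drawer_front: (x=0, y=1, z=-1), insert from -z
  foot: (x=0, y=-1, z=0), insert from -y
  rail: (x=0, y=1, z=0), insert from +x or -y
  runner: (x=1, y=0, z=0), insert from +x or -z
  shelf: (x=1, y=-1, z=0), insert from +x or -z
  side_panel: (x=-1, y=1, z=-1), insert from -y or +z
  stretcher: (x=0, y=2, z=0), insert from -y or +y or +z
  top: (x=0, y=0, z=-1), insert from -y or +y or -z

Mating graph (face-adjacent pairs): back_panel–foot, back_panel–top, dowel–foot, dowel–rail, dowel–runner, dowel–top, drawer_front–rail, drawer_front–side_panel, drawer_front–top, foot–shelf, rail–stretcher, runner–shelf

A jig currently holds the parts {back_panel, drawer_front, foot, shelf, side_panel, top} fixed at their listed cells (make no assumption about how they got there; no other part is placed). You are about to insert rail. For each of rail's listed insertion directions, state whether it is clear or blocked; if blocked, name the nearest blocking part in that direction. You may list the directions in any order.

+x: ray from rail(0, 1, 0) has no placed part ⇒ clear
-y: nearest on ray is foot@(0, -1, 0) ⇒ blocked

+x: clear; -y: blocked by foot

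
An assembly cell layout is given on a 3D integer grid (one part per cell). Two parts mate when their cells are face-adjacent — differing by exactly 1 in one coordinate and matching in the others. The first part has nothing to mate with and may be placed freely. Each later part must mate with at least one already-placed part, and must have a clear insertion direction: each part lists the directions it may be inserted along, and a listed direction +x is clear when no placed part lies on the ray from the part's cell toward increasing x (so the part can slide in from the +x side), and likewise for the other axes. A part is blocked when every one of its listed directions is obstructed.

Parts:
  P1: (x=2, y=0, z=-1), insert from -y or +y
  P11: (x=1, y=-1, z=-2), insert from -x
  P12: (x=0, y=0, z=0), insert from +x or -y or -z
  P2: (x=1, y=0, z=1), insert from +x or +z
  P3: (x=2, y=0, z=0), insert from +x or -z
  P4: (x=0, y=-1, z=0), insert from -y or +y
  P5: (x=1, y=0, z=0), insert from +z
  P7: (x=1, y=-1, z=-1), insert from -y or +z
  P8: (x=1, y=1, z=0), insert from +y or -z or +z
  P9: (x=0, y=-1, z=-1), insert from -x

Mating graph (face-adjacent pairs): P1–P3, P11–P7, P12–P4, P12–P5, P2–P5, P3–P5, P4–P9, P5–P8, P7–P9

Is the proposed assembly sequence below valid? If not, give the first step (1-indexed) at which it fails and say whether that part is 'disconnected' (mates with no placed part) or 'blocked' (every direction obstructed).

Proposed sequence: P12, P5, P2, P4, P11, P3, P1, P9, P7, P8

1. P12@(0, 0, 0) [+x clear] — {P12}
2. P5@(1, 0, 0) [+z clear] — {P12, P5}
3. P2@(1, 0, 1) [+x clear] — {P12, P2, P5}
4. P4@(0, -1, 0) [-y clear] — {P12, P2, P4, P5}
5. P11@(1, -1, -2) — no placed neighbour ⇒ disconnected

Invalid at step 5 (disconnected)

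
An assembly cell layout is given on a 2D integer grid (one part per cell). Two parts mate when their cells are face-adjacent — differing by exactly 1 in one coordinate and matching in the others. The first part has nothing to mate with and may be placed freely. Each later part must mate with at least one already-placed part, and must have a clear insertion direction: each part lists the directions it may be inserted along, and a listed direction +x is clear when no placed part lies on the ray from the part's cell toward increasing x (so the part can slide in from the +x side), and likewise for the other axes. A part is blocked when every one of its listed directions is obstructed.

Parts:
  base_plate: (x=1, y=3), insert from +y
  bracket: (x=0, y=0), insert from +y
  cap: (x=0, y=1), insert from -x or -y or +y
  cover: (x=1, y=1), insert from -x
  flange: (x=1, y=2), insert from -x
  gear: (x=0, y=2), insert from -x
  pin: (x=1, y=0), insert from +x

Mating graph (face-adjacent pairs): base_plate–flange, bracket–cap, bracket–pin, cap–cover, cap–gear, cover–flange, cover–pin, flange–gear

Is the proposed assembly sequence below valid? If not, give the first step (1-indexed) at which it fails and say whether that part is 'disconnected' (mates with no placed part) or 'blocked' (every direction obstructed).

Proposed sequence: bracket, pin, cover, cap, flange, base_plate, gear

Valid

1. bracket@(0, 0) [+y clear] — {bracket}
2. pin@(1, 0) [+x clear] — {bracket, pin}
3. cover@(1, 1) [-x clear] — {bracket, cover, pin}
4. cap@(0, 1) [-x clear] — {bracket, cap, cover, pin}
5. flange@(1, 2) [-x clear] — {bracket, cap, cover, flange, pin}
6. base_plate@(1, 3) [+y clear] — {base_plate, bracket, cap, cover, flange, pin}
7. gear@(0, 2) [-x clear] — {base_plate, bracket, cap, cover, flange, gear, pin}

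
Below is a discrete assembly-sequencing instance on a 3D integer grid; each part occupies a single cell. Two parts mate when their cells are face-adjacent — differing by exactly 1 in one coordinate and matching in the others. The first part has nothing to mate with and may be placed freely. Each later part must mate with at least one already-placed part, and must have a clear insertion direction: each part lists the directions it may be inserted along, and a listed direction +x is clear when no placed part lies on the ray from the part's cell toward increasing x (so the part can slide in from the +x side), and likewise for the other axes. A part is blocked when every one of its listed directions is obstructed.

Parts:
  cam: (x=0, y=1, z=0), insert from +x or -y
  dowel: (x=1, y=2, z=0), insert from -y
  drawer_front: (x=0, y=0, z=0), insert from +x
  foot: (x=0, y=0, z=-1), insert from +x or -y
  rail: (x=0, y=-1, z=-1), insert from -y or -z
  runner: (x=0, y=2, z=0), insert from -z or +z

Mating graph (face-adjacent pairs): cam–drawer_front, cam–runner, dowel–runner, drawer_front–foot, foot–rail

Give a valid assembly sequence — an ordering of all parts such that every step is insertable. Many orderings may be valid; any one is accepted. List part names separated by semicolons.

cam; drawer_front; runner; dowel; foot; rail

1. cam@(0, 1, 0) [+x clear] — {cam}
2. drawer_front@(0, 0, 0) [+x clear] — {cam, drawer_front}
3. runner@(0, 2, 0) [-z clear] — {cam, drawer_front, runner}
4. dowel@(1, 2, 0) [-y clear] — {cam, dowel, drawer_front, runner}
5. foot@(0, 0, -1) [+x clear] — {cam, dowel, drawer_front, foot, runner}
6. rail@(0, -1, -1) [-y clear] — {cam, dowel, drawer_front, foot, rail, runner}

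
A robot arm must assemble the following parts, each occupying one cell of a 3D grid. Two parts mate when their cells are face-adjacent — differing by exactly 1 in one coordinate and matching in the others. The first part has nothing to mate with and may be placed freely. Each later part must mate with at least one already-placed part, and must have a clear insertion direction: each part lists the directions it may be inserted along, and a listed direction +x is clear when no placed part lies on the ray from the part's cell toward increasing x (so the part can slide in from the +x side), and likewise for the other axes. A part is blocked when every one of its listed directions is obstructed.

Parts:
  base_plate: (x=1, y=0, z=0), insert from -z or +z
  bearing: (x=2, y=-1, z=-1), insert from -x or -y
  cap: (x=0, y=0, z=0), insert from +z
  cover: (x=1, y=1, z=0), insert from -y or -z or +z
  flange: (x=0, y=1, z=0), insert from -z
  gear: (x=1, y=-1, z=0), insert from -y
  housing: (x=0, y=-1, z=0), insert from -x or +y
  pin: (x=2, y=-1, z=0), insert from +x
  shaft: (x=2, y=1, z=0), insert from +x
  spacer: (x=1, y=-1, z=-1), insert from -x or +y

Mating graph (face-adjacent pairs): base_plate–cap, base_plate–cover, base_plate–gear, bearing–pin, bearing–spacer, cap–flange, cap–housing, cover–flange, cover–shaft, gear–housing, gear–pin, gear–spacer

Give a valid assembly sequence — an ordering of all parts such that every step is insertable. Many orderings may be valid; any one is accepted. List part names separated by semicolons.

1. spacer@(1, -1, -1) [-x clear] — {spacer}
2. gear@(1, -1, 0) [-y clear] — {gear, spacer}
3. base_plate@(1, 0, 0) [-z clear] — {base_plate, gear, spacer}
4. cover@(1, 1, 0) [-z clear] — {base_plate, cover, gear, spacer}
5. flange@(0, 1, 0) [-z clear] — {base_plate, cover, flange, gear, spacer}
6. cap@(0, 0, 0) [+z clear] — {base_plate, cap, cover, flange, gear, spacer}
7. housing@(0, -1, 0) [-x clear] — {base_plate, cap, cover, flange, gear, housing, spacer}
8. bearing@(2, -1, -1) [-y clear] — {base_plate, bearing, cap, cover, flange, gear, housing, spacer}
9. pin@(2, -1, 0) [+x clear] — {base_plate, bearing, cap, cover, flange, gear, housing, pin, spacer}
10. shaft@(2, 1, 0) [+x clear] — {base_plate, bearing, cap, cover, flange, gear, housing, pin, shaft, spacer}

spacer; gear; base_plate; cover; flange; cap; housing; bearing; pin; shaft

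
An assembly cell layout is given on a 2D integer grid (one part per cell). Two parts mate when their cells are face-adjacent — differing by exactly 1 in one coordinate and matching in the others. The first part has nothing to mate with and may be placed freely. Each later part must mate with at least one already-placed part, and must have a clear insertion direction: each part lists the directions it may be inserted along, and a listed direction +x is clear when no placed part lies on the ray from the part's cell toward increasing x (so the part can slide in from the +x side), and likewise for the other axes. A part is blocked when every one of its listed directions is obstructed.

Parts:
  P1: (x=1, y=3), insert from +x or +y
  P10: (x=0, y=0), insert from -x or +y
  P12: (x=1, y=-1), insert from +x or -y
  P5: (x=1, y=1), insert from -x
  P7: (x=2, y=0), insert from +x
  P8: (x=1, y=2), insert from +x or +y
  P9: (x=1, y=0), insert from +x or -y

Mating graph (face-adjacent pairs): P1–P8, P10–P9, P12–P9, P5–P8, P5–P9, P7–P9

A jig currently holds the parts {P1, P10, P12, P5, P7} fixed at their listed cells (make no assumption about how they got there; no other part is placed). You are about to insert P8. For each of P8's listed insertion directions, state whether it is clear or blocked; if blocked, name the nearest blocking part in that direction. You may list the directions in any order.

+x: ray from P8(1, 2) has no placed part ⇒ clear
+y: nearest on ray is P1@(1, 3) ⇒ blocked

+x: clear; +y: blocked by P1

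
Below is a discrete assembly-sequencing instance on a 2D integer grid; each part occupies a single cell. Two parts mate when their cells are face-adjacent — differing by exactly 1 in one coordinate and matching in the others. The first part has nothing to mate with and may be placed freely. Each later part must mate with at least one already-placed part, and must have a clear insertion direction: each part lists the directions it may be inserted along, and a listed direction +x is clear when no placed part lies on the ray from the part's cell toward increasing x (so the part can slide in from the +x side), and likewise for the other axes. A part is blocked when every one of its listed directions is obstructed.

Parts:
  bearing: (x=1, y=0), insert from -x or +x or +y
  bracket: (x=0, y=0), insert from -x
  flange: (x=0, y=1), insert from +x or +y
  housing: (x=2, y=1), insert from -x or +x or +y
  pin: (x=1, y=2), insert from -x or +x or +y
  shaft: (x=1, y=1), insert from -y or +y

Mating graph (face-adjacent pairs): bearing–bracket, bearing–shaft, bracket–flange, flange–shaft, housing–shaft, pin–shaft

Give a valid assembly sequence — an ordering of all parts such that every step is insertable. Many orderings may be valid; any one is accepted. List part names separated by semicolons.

flange; shaft; bearing; pin; housing; bracket

1. flange@(0, 1) [+x clear] — {flange}
2. shaft@(1, 1) [-y clear] — {flange, shaft}
3. bearing@(1, 0) [-x clear] — {bearing, flange, shaft}
4. pin@(1, 2) [-x clear] — {bearing, flange, pin, shaft}
5. housing@(2, 1) [+x clear] — {bearing, flange, housing, pin, shaft}
6. bracket@(0, 0) [-x clear] — {bearing, bracket, flange, housing, pin, shaft}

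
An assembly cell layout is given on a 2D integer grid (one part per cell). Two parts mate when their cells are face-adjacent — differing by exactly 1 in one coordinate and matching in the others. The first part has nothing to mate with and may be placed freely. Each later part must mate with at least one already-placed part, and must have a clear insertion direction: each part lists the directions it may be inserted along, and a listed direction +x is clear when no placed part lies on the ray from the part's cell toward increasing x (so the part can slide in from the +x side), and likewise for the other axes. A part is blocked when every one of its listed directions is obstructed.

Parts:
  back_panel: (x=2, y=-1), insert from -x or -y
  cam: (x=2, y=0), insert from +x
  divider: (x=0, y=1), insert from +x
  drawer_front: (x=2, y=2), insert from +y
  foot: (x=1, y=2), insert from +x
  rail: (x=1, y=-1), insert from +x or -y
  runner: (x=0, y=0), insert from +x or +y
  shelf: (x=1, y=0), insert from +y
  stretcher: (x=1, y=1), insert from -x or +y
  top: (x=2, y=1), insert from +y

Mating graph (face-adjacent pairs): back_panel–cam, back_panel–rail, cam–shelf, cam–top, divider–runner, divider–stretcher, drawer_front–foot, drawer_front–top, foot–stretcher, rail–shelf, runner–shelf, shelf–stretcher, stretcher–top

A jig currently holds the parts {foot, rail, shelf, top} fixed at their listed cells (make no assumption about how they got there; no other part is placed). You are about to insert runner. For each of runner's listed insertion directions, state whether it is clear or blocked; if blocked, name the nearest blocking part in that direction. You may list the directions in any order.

+x: blocked by shelf; +y: clear

+x: nearest on ray is shelf@(1, 0) ⇒ blocked
+y: ray from runner(0, 0) has no placed part ⇒ clear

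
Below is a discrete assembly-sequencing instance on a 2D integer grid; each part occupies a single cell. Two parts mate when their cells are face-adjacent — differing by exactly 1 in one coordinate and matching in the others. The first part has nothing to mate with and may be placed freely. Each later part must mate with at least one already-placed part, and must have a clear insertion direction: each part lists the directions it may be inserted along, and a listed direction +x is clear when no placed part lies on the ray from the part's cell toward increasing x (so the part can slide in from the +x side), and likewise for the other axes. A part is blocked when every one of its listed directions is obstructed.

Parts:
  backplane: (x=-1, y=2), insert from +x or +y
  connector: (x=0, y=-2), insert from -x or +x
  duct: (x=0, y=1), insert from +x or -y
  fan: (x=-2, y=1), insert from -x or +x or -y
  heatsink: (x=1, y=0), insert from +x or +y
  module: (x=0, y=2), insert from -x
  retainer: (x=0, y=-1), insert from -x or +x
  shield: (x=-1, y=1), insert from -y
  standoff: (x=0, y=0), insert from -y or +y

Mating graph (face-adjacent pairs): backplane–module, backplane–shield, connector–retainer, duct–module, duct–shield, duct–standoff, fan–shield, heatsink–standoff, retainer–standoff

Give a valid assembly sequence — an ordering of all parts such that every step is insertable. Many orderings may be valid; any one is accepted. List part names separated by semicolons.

1. retainer@(0, -1) [-x clear] — {retainer}
2. connector@(0, -2) [-x clear] — {connector, retainer}
3. standoff@(0, 0) [+y clear] — {connector, retainer, standoff}
4. heatsink@(1, 0) [+x clear] — {connector, heatsink, retainer, standoff}
5. duct@(0, 1) [+x clear] — {connector, duct, heatsink, retainer, standoff}
6. module@(0, 2) [-x clear] — {connector, duct, heatsink, module, retainer, standoff}
7. backplane@(-1, 2) [+y clear] — {backplane, connector, duct, heatsink, module, retainer, standoff}
8. shield@(-1, 1) [-y clear] — {backplane, connector, duct, heatsink, module, retainer, shield, standoff}
9. fan@(-2, 1) [-x clear] — {backplane, connector, duct, fan, heatsink, module, retainer, shield, standoff}

retainer; connector; standoff; heatsink; duct; module; backplane; shield; fan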